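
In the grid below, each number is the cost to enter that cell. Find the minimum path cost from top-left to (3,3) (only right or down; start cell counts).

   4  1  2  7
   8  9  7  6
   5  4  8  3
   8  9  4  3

Best path: (0,0)→(0,1)→(0,2)→(0,3)→(1,3)→(2,3)→(3,3)
Cost: 4 + 1 + 2 + 7 + 6 + 3 + 3 = 26

26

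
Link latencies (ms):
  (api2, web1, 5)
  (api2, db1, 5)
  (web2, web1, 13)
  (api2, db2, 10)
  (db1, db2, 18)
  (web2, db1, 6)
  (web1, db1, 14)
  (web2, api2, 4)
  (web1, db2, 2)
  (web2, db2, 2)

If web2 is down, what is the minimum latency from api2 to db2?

7

A few of the api2→db2 routes:
api2 → db1 → db2: 5 + 18 = 23
api2 → db1 → web1 → db2: 5 + 14 + 2 = 21
api2 → web1 → db2: 5 + 2 = 7
api2 → db2: 10
Best route has total 7 ms.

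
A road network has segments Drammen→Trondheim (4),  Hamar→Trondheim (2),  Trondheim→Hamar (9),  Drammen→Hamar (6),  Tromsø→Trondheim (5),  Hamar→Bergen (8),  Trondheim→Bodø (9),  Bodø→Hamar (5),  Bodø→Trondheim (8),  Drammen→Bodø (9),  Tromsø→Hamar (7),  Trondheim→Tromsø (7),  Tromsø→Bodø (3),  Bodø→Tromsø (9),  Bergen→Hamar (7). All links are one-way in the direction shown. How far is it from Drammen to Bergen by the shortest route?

A few of the Drammen→Bergen routes:
Drammen-Hamar-Bergen: 6 + 8 = 14
Drammen-Trondheim-Bodø-Hamar-Bergen: 4 + 9 + 5 + 8 = 26
Drammen-Bodø-Hamar-Bergen: 9 + 5 + 8 = 22
Drammen-Trondheim-Hamar-Bergen: 4 + 9 + 8 = 21
Shortest: 14 km.

14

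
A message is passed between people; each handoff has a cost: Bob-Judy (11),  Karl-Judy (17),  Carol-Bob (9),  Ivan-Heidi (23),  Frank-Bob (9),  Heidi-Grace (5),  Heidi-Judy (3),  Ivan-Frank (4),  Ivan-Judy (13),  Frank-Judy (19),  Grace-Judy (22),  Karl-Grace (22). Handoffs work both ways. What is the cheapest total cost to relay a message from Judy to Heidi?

Comparing a few candidate routes:
Judy - Heidi: 3
Judy - Grace - Heidi: 22 + 5 = 27
Judy - Karl - Grace - Heidi: 17 + 22 + 5 = 44
Judy - Frank - Ivan - Heidi: 19 + 4 + 23 = 46
Judy - Ivan - Heidi: 13 + 23 = 36
Shortest: 3.

3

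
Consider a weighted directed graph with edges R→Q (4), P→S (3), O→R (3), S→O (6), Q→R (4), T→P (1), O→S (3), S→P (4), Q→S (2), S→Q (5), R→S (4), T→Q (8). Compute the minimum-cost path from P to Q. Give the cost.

8

Routes from P to Q:
P -> S -> O -> R -> Q: 3 + 6 + 3 + 4 = 16
P -> S -> Q: 3 + 5 = 8
Shortest: 8.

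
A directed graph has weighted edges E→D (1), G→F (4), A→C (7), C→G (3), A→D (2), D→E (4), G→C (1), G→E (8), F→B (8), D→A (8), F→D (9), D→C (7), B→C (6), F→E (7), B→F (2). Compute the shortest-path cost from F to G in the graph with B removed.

Candidate routes:
F - D - A - C - G: 9 + 8 + 7 + 3 = 27
F - D - C - G: 9 + 7 + 3 = 19
F - E - D - A - C - G: 7 + 1 + 8 + 7 + 3 = 26
F - E - D - C - G: 7 + 1 + 7 + 3 = 18
Shortest: 18.

18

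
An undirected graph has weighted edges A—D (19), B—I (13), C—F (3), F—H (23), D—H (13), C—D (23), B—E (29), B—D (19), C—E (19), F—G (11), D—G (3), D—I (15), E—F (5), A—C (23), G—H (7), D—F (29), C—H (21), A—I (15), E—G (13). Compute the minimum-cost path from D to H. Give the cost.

Checking several routes:
D → H: 13
D → G → H: 3 + 7 = 10
D → G → F → H: 3 + 11 + 23 = 37
The minimum is 10.

10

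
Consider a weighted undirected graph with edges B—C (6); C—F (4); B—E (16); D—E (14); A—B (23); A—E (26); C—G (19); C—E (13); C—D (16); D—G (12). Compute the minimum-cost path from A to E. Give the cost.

26

A few of the A→E routes:
A - B - E: 23 + 16 = 39
A - B - C - D - E: 23 + 6 + 16 + 14 = 59
A - E: 26
A - B - C - E: 23 + 6 + 13 = 42
Shortest: 26.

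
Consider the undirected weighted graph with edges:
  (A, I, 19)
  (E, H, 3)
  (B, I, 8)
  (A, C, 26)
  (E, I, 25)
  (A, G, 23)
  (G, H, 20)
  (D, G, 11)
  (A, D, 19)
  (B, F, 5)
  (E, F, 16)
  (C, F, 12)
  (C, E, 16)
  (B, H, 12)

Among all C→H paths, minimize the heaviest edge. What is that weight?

12

Some routes from C to H:
C→F→B→H: max(12, 5, 12) = 12
C→E→H: max(16, 3) = 16
C→E→F→B→H: max(16, 16, 5, 12) = 16
The minimum achievable maximum is 12.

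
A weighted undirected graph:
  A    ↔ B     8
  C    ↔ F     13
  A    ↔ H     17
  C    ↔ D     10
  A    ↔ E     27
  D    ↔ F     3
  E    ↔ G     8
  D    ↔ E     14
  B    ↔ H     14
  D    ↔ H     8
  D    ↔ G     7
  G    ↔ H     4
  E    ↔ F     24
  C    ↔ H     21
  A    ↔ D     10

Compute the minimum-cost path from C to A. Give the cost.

20

Some routes from C to A:
C -> F -> D -> A: 13 + 3 + 10 = 26
C -> D -> A: 10 + 10 = 20
C -> D -> H -> A: 10 + 8 + 17 = 35
Best route has total 20.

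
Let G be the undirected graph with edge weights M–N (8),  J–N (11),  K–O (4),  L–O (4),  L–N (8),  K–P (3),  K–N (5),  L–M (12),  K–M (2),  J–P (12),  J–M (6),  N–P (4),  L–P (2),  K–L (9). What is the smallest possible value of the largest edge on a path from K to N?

Checking several routes:
K - N: max(5) = 5
K - P - L - N: max(3, 2, 8) = 8
K - O - L - P - N: max(4, 4, 2, 4) = 4
K - P - N: max(3, 4) = 4
K - O - L - N: max(4, 4, 8) = 8
Smallest bottleneck: 4.

4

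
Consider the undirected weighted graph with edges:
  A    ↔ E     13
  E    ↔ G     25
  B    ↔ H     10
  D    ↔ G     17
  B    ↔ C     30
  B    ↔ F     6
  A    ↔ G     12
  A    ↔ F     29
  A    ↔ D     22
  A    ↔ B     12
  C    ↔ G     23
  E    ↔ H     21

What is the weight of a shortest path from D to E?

35

Some routes from D to E:
D-G-E: 17 + 25 = 42
D-A-G-E: 22 + 12 + 25 = 59
D-G-A-E: 17 + 12 + 13 = 42
D-A-E: 22 + 13 = 35
D-G-A-B-H-E: 17 + 12 + 12 + 10 + 21 = 72
D-A-B-H-E: 22 + 12 + 10 + 21 = 65
The minimum is 35.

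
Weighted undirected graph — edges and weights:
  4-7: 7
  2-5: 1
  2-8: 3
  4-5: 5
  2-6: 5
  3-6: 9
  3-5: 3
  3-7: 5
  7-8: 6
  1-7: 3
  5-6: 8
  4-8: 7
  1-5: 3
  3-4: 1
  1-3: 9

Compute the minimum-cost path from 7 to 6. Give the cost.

Some routes from 7 to 6:
7 -> 1 -> 5 -> 6: 3 + 3 + 8 = 14
7 -> 1 -> 5 -> 2 -> 6: 3 + 3 + 1 + 5 = 12
7 -> 8 -> 2 -> 6: 6 + 3 + 5 = 14
Shortest: 12.

12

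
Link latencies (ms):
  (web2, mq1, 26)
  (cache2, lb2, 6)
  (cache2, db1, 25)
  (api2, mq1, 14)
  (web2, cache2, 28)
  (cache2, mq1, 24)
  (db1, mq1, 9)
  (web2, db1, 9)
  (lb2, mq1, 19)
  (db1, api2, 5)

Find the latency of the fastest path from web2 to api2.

Checking several routes:
web2 - mq1 - db1 - api2: 26 + 9 + 5 = 40
web2 - db1 - api2: 9 + 5 = 14
web2 - cache2 - db1 - api2: 28 + 25 + 5 = 58
web2 - db1 - mq1 - api2: 9 + 9 + 14 = 32
web2 - mq1 - api2: 26 + 14 = 40
Best route has total 14 ms.

14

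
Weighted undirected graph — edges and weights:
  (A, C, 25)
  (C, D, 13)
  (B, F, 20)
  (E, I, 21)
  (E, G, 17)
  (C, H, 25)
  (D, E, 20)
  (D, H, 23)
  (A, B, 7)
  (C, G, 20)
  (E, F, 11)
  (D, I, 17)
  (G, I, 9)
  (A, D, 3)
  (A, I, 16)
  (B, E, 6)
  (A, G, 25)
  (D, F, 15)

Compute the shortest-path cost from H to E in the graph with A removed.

Comparing a few candidate routes:
H → C → G → E: 25 + 20 + 17 = 62
H → D → I → E: 23 + 17 + 21 = 61
H → D → E: 23 + 20 = 43
H → C → D → E: 25 + 13 + 20 = 58
H → D → F → E: 23 + 15 + 11 = 49
Shortest: 43.

43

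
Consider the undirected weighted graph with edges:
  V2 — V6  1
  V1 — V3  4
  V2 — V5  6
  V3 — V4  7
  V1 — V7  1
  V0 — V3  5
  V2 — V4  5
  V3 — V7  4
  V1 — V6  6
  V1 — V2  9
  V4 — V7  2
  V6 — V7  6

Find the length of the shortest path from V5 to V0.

Comparing a few candidate routes:
V5 -> V2 -> V6 -> V7 -> V1 -> V3 -> V0: 6 + 1 + 6 + 1 + 4 + 5 = 23
V5 -> V2 -> V6 -> V7 -> V3 -> V0: 6 + 1 + 6 + 4 + 5 = 22
V5 -> V2 -> V4 -> V7 -> V3 -> V0: 6 + 5 + 2 + 4 + 5 = 22
V5 -> V2 -> V6 -> V1 -> V7 -> V3 -> V0: 6 + 1 + 6 + 1 + 4 + 5 = 23
V5 -> V2 -> V6 -> V1 -> V3 -> V0: 6 + 1 + 6 + 4 + 5 = 22
The minimum is 22.

22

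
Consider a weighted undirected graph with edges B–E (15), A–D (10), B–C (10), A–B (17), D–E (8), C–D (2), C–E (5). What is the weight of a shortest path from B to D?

Routes from B to D:
B → C → E → D: 10 + 5 + 8 = 23
B → C → D: 10 + 2 = 12
B → A → D: 17 + 10 = 27
B → E → C → D: 15 + 5 + 2 = 22
B → E → D: 15 + 8 = 23
The minimum is 12.

12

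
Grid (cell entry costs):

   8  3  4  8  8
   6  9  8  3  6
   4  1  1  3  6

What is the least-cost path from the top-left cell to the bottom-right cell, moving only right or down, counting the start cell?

29

Take (0,0) → (1,0) → (2,0) → (2,1) → (2,2) → (2,3) → (2,4) for a total of 8 + 6 + 4 + 1 + 1 + 3 + 6 = 29.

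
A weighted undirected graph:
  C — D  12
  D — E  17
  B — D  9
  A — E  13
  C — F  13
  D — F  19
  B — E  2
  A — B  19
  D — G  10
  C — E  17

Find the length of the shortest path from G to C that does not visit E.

22

Candidate routes:
G → D → C: 10 + 12 = 22
G → D → F → C: 10 + 19 + 13 = 42
The minimum is 22.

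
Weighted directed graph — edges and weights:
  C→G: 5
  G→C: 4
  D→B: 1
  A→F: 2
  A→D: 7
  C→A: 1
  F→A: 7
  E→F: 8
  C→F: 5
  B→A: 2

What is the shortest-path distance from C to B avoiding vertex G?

9

Routes from C to B avoiding G:
C→F→A→D→B: 5 + 7 + 7 + 1 = 20
C→A→D→B: 1 + 7 + 1 = 9
Best route has total 9.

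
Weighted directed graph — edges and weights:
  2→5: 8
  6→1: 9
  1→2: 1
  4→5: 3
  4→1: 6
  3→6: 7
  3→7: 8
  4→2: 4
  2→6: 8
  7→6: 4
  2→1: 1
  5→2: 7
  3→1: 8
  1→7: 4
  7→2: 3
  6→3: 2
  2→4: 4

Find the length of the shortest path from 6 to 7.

Candidate routes:
6 -> 3 -> 7: 2 + 8 = 10
6 -> 3 -> 1 -> 7: 2 + 8 + 4 = 14
6 -> 1 -> 7: 9 + 4 = 13
Shortest: 10.

10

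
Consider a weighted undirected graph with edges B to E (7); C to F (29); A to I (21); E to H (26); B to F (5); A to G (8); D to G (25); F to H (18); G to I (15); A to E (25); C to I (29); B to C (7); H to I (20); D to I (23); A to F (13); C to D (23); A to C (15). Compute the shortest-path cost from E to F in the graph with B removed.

A few of the E→F routes:
E→A→F: 25 + 13 = 38
E→H→F: 26 + 18 = 44
E→H→I→G→A→F: 26 + 20 + 15 + 8 + 13 = 82
E→H→I→A→F: 26 + 20 + 21 + 13 = 80
E→A→I→H→F: 25 + 21 + 20 + 18 = 84
E→A→C→F: 25 + 15 + 29 = 69
The minimum is 38.

38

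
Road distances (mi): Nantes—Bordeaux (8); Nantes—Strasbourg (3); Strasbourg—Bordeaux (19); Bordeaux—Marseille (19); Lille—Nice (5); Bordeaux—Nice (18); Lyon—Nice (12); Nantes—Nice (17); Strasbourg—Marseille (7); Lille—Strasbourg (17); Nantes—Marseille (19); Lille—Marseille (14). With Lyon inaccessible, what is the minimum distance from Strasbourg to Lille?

17

Comparing a few candidate routes:
Strasbourg - Nantes - Nice - Lille: 3 + 17 + 5 = 25
Strasbourg - Marseille - Lille: 7 + 14 = 21
Strasbourg - Lille: 17
The minimum is 17 mi.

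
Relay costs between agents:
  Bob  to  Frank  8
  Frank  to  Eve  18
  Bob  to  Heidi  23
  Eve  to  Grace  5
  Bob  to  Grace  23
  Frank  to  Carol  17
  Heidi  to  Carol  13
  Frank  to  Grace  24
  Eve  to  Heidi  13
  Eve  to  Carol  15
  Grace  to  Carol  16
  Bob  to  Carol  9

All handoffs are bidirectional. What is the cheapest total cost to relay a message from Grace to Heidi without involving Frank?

Comparing a few candidate routes:
Grace→Eve→Carol→Heidi: 5 + 15 + 13 = 33
Grace→Carol→Eve→Heidi: 16 + 15 + 13 = 44
Grace→Eve→Heidi: 5 + 13 = 18
Grace→Carol→Heidi: 16 + 13 = 29
Best route has total 18.

18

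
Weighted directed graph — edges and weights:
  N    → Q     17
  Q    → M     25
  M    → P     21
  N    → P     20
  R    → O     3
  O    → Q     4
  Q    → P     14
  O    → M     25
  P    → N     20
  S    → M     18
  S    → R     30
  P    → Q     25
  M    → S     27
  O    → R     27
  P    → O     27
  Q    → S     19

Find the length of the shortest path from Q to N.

34

Paths from Q to N:
Q-S-R-O-M-P-N: 19 + 30 + 3 + 25 + 21 + 20 = 118
Q-M-P-N: 25 + 21 + 20 = 66
Q-S-M-P-N: 19 + 18 + 21 + 20 = 78
Q-P-N: 14 + 20 = 34
Shortest: 34.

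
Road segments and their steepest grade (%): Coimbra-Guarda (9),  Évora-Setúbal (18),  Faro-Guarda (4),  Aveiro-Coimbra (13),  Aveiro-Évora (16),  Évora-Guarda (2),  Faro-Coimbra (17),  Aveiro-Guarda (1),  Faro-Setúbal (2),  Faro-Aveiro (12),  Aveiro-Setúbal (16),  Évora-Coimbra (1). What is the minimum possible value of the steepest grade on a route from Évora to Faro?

4

Checking several routes:
Évora → Coimbra → Guarda → Faro: max(1, 9, 4) = 9
Évora → Coimbra → Guarda → Aveiro → Faro: max(1, 9, 1, 12) = 12
Évora → Coimbra → Aveiro → Guarda → Faro: max(1, 13, 1, 4) = 13
Évora → Coimbra → Aveiro → Faro: max(1, 13, 12) = 13
Évora → Guarda → Faro: max(2, 4) = 4
Évora → Guarda → Aveiro → Faro: max(2, 1, 12) = 12
Smallest bottleneck: 4%.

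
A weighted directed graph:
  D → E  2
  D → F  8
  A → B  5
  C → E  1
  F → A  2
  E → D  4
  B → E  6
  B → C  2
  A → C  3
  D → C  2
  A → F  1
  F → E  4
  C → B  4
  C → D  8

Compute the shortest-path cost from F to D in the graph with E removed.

Paths from F to D avoiding E:
F→A→C→D: 2 + 3 + 8 = 13
F→A→B→C→D: 2 + 5 + 2 + 8 = 17
Best route has total 13.

13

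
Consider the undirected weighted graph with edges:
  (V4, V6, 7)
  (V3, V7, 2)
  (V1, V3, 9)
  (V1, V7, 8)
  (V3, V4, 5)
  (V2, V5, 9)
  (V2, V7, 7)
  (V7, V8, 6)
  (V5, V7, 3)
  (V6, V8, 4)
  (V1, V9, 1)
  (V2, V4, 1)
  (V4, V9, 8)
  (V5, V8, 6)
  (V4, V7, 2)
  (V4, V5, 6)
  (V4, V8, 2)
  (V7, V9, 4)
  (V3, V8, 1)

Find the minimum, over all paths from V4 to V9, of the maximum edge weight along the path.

Some routes from V4 to V9:
V4 - V8 - V3 - V7 - V9: max(2, 1, 2, 4) = 4
V4 - V3 - V7 - V9: max(5, 2, 4) = 5
V4 - V7 - V9: max(2, 4) = 4
Smallest bottleneck: 4.

4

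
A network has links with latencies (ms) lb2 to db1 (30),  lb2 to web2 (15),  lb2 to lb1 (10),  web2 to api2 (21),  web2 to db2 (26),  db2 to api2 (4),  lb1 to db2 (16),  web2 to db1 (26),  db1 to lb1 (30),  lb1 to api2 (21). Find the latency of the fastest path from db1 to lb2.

A few of the db1→lb2 routes:
db1 - web2 - lb2: 26 + 15 = 41
db1 - lb2: 30
db1 - web2 - api2 - db2 - lb1 - lb2: 26 + 21 + 4 + 16 + 10 = 77
db1 - lb1 - lb2: 30 + 10 = 40
Best route has total 30 ms.

30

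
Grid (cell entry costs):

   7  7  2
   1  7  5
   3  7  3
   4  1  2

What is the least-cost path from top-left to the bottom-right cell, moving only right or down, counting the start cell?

18

Cheapest: [0,0] -> [1,0] -> [2,0] -> [3,0] -> [3,1] -> [3,2]
  7 + 1 + 3 + 4 + 1 + 2 = 18
For comparison, the top-then-right route costs 26.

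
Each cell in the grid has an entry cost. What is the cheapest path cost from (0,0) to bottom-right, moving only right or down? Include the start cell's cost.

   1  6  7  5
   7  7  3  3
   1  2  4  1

Cheapest: (0,0) (1,0) (2,0) (2,1) (2,2) (2,3)
  1 + 7 + 1 + 2 + 4 + 1 = 16
(Top row then right column would cost 23.)

16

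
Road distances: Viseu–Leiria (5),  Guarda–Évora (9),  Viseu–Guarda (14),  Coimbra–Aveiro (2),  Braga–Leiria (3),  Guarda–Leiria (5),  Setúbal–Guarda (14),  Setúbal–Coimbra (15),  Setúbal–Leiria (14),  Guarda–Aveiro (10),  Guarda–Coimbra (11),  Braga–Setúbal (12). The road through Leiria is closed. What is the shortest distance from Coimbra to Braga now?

27

Paths from Coimbra to Braga avoiding Leiria:
Coimbra-Aveiro-Guarda-Setúbal-Braga: 2 + 10 + 14 + 12 = 38
Coimbra-Guarda-Setúbal-Braga: 11 + 14 + 12 = 37
Coimbra-Setúbal-Braga: 15 + 12 = 27
Shortest: 27.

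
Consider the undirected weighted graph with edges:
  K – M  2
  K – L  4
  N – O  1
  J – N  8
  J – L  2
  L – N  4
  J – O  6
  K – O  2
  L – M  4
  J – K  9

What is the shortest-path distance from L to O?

5

Checking several routes:
L-M-K-O: 4 + 2 + 2 = 8
L-K-O: 4 + 2 = 6
L-N-O: 4 + 1 = 5
L-J-O: 2 + 6 = 8
L-J-N-O: 2 + 8 + 1 = 11
Best route has total 5.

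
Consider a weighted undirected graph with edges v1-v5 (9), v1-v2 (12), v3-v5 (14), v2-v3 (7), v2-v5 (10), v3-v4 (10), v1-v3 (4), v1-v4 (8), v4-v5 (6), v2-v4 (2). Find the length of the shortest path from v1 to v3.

4

Comparing a few candidate routes:
v1 → v4 → v2 → v3: 8 + 2 + 7 = 17
v1 → v3: 4
v1 → v5 → v3: 9 + 14 = 23
v1 → v2 → v3: 12 + 7 = 19
v1 → v4 → v3: 8 + 10 = 18
Best route has total 4.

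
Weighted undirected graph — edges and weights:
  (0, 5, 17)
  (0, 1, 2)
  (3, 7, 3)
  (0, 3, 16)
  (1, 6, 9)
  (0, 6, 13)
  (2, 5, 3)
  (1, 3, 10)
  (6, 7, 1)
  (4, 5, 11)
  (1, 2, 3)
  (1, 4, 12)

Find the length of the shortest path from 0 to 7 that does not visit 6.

15

Paths from 0 to 7 avoiding 6:
0 -> 5 -> 4 -> 1 -> 3 -> 7: 17 + 11 + 12 + 10 + 3 = 53
0 -> 1 -> 3 -> 7: 2 + 10 + 3 = 15
0 -> 5 -> 2 -> 1 -> 3 -> 7: 17 + 3 + 3 + 10 + 3 = 36
0 -> 3 -> 7: 16 + 3 = 19
Shortest: 15.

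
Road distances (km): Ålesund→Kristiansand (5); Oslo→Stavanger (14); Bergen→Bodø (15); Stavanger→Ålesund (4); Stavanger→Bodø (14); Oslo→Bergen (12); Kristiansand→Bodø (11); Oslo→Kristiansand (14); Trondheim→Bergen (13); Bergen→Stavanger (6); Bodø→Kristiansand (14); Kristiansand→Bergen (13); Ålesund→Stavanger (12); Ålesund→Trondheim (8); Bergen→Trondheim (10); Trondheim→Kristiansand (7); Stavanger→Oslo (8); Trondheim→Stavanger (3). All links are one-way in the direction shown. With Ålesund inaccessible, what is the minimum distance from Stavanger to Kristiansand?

Candidate routes:
Stavanger -> Oslo -> Kristiansand: 8 + 14 = 22
Stavanger -> Oslo -> Bergen -> Bodø -> Kristiansand: 8 + 12 + 15 + 14 = 49
Stavanger -> Bodø -> Kristiansand: 14 + 14 = 28
Stavanger -> Oslo -> Bergen -> Trondheim -> Kristiansand: 8 + 12 + 10 + 7 = 37
The minimum is 22 km.

22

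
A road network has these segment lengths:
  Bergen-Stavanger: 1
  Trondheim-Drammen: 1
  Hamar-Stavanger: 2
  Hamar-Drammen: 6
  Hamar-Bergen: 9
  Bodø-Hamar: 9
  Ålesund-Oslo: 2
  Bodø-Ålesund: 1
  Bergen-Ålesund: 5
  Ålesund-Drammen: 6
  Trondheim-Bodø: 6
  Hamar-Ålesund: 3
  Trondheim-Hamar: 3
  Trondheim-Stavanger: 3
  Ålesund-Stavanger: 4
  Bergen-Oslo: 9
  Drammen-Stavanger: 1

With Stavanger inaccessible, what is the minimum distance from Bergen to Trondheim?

11

Some routes from Bergen to Trondheim avoiding Stavanger:
Bergen → Ålesund → Hamar → Trondheim: 5 + 3 + 3 = 11
Bergen → Ålesund → Bodø → Trondheim: 5 + 1 + 6 = 12
Bergen → Ålesund → Drammen → Trondheim: 5 + 6 + 1 = 12
Best route has total 11.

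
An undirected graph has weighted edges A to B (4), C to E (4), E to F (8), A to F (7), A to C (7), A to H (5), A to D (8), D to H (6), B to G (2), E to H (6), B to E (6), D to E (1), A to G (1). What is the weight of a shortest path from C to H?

Checking several routes:
C → A → H: 7 + 5 = 12
C → E → H: 4 + 6 = 10
C → E → D → H: 4 + 1 + 6 = 11
Shortest: 10.

10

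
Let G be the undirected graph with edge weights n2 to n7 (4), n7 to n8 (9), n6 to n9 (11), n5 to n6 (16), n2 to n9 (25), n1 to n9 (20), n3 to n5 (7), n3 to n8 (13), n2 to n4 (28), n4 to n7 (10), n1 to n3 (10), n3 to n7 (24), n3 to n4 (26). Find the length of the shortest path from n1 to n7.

32

Some routes from n1 to n7:
n1 -> n3 -> n7: 10 + 24 = 34
n1 -> n3 -> n4 -> n7: 10 + 26 + 10 = 46
n1 -> n9 -> n2 -> n7: 20 + 25 + 4 = 49
n1 -> n3 -> n8 -> n7: 10 + 13 + 9 = 32
Shortest: 32.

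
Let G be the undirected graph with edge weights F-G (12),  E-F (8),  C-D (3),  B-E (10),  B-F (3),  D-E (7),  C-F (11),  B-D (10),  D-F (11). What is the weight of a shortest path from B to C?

Comparing a few candidate routes:
B -> E -> F -> C: 10 + 8 + 11 = 29
B -> F -> C: 3 + 11 = 14
B -> F -> D -> C: 3 + 11 + 3 = 17
B -> D -> C: 10 + 3 = 13
B -> F -> E -> D -> C: 3 + 8 + 7 + 3 = 21
B -> E -> D -> C: 10 + 7 + 3 = 20
Best route has total 13.

13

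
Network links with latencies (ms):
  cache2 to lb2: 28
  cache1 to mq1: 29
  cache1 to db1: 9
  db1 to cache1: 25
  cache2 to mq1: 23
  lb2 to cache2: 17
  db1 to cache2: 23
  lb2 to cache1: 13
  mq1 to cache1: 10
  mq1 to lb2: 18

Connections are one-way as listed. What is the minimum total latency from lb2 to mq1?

40

Paths from lb2 to mq1:
lb2 → cache2 → mq1: 17 + 23 = 40
lb2 → cache1 → mq1: 13 + 29 = 42
lb2 → cache1 → db1 → cache2 → mq1: 13 + 9 + 23 + 23 = 68
Best route has total 40 ms.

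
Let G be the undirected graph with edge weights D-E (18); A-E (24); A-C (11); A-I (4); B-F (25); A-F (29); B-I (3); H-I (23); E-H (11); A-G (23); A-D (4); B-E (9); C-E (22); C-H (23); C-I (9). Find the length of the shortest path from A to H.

Comparing a few candidate routes:
A → E → H: 24 + 11 = 35
A → D → E → H: 4 + 18 + 11 = 33
A → I → H: 4 + 23 = 27
A → C → H: 11 + 23 = 34
A → I → B → E → H: 4 + 3 + 9 + 11 = 27
The minimum is 27.

27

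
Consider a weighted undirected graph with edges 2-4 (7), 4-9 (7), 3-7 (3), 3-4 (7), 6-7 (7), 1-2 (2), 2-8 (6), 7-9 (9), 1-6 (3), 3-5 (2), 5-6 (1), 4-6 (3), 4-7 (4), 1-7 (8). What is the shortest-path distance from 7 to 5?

5

Comparing a few candidate routes:
7 - 4 - 6 - 5: 4 + 3 + 1 = 8
7 - 6 - 5: 7 + 1 = 8
7 - 3 - 5: 3 + 2 = 5
Shortest: 5.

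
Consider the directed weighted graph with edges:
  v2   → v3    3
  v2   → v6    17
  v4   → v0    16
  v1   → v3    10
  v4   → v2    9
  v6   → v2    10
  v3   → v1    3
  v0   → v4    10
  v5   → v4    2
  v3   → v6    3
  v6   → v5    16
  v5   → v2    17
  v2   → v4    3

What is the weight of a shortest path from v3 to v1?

3

Candidate routes:
v3 -> v1: 3
The minimum is 3.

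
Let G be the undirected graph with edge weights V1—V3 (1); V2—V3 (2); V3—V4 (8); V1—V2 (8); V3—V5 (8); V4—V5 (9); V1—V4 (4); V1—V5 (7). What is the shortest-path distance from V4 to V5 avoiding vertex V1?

Paths from V4 to V5 avoiding V1:
V4 -> V3 -> V5: 8 + 8 = 16
V4 -> V5: 9
Shortest: 9.

9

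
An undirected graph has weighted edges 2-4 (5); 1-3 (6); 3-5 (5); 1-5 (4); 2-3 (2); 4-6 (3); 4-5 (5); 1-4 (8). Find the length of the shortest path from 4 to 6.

3

Routes from 4 to 6:
4 - 6: 3
Shortest: 3.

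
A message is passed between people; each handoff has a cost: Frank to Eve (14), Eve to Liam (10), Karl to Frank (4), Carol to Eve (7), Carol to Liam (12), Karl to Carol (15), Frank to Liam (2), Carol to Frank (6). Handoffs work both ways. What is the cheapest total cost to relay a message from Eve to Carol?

A few of the Eve→Carol routes:
Eve→Frank→Carol: 14 + 6 = 20
Eve→Liam→Frank→Carol: 10 + 2 + 6 = 18
Eve→Carol: 7
The minimum is 7.

7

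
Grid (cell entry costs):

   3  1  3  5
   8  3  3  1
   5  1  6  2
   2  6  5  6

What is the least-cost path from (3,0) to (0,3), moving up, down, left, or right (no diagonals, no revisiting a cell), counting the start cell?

20

Best path: r3c0→r2c0→r2c1→r1c1→r0c1→r0c2→r0c3
Cost: 2 + 5 + 1 + 3 + 1 + 3 + 5 = 20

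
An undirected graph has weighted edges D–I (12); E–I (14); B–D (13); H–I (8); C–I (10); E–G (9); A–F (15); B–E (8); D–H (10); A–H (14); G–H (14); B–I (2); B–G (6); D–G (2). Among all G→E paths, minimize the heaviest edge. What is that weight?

Some routes from G to E:
G → D → B → E: max(2, 13, 8) = 13
G → D → I → B → E: max(2, 12, 2, 8) = 12
G → D → H → I → B → E: max(2, 10, 8, 2, 8) = 10
G → D → I → E: max(2, 12, 14) = 14
G → B → E: max(6, 8) = 8
G → E: max(9) = 9
Smallest bottleneck: 8.

8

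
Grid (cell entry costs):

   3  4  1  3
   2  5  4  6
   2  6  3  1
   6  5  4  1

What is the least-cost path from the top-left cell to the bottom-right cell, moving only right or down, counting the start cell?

Cheapest: r0c0 -> r0c1 -> r0c2 -> r1c2 -> r2c2 -> r2c3 -> r3c3
  3 + 4 + 1 + 4 + 3 + 1 + 1 = 17

17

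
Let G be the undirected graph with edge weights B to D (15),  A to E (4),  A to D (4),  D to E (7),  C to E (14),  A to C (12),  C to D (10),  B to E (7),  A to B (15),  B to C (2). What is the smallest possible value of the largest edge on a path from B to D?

7

A few of the B→D routes:
B → C → A → E → D: max(2, 12, 4, 7) = 12
B → E → A → D: max(7, 4, 4) = 7
B → E → D: max(7, 7) = 7
B → C → D: max(2, 10) = 10
Smallest bottleneck: 7.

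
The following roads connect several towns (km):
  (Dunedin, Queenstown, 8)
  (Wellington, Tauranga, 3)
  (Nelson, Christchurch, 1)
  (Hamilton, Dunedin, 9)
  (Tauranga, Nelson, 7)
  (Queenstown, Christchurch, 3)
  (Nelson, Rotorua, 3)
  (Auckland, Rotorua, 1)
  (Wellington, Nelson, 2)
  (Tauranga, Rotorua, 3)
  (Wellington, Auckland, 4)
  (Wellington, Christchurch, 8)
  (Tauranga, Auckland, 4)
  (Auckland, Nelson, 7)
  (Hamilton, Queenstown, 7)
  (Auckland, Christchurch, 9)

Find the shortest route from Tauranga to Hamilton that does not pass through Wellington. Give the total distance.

17

Checking several routes:
Tauranga -> Rotorua -> Auckland -> Nelson -> Christchurch -> Queenstown -> Hamilton: 3 + 1 + 7 + 1 + 3 + 7 = 22
Tauranga -> Rotorua -> Nelson -> Christchurch -> Queenstown -> Hamilton: 3 + 3 + 1 + 3 + 7 = 17
Tauranga -> Auckland -> Nelson -> Christchurch -> Queenstown -> Hamilton: 4 + 7 + 1 + 3 + 7 = 22
Tauranga -> Nelson -> Christchurch -> Queenstown -> Hamilton: 7 + 1 + 3 + 7 = 18
Tauranga -> Auckland -> Rotorua -> Nelson -> Christchurch -> Queenstown -> Hamilton: 4 + 1 + 3 + 1 + 3 + 7 = 19
Shortest: 17 km.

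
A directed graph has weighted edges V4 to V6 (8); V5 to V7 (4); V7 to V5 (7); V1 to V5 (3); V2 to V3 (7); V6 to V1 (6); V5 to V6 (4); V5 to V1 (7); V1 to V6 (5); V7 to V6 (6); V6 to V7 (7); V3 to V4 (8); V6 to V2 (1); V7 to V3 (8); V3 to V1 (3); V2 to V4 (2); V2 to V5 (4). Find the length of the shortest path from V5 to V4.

7

Some routes from V5 to V4:
V5 → V7 → V6 → V2 → V4: 4 + 6 + 1 + 2 = 13
V5 → V1 → V6 → V2 → V4: 7 + 5 + 1 + 2 = 15
V5 → V6 → V2 → V3 → V4: 4 + 1 + 7 + 8 = 20
V5 → V6 → V2 → V4: 4 + 1 + 2 = 7
V5 → V7 → V3 → V1 → V6 → V2 → V4: 4 + 8 + 3 + 5 + 1 + 2 = 23
V5 → V7 → V3 → V4: 4 + 8 + 8 = 20
Shortest: 7.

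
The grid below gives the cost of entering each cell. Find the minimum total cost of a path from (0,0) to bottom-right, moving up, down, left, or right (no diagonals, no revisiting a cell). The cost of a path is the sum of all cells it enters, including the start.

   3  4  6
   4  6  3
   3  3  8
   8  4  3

20

Take [0,0]→[1,0]→[2,0]→[2,1]→[3,1]→[3,2] for a total of 3 + 4 + 3 + 3 + 4 + 3 = 20.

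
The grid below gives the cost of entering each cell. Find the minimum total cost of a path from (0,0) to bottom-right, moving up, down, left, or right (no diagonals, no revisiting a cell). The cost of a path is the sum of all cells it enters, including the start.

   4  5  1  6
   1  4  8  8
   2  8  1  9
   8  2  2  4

22

Best path: r0c0 r1c0 r2c0 r2c1 r2c2 r3c2 r3c3
Cost: 4 + 1 + 2 + 8 + 1 + 2 + 4 = 22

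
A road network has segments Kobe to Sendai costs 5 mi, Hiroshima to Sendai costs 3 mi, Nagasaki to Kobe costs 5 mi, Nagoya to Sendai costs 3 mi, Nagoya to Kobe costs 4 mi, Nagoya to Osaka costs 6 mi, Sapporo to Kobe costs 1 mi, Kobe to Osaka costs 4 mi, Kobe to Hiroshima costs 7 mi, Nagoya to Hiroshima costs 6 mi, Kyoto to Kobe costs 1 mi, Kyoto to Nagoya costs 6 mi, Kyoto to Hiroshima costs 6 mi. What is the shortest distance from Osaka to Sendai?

Checking several routes:
Osaka → Kobe → Nagoya → Sendai: 4 + 4 + 3 = 11
Osaka → Kobe → Sendai: 4 + 5 = 9
Osaka → Kobe → Kyoto → Hiroshima → Sendai: 4 + 1 + 6 + 3 = 14
Osaka → Nagoya → Sendai: 6 + 3 = 9
Osaka → Kobe → Hiroshima → Sendai: 4 + 7 + 3 = 14
Shortest: 9 mi.

9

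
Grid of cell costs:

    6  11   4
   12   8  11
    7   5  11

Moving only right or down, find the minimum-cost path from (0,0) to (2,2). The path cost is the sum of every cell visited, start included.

41

Best path: (0,0)→(0,1)→(1,1)→(2,1)→(2,2)
Cost: 6 + 11 + 8 + 5 + 11 = 41
(Top row then right column would cost 43.)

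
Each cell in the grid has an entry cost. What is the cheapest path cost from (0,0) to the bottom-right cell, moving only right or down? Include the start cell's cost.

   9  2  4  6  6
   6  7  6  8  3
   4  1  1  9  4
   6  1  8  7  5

38

One optimal route is [0,0]→[0,1]→[1,1]→[2,1]→[2,2]→[2,3]→[2,4]→[3,4].
Its cost is 9 + 2 + 7 + 1 + 1 + 9 + 4 + 5 = 38.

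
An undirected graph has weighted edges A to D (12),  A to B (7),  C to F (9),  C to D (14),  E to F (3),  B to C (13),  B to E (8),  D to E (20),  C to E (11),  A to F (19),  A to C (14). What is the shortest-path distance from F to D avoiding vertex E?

23

Paths from F to D avoiding E:
F -> A -> B -> C -> D: 19 + 7 + 13 + 14 = 53
F -> A -> D: 19 + 12 = 31
F -> C -> D: 9 + 14 = 23
F -> A -> C -> D: 19 + 14 + 14 = 47
F -> C -> A -> D: 9 + 14 + 12 = 35
F -> C -> B -> A -> D: 9 + 13 + 7 + 12 = 41
Best route has total 23.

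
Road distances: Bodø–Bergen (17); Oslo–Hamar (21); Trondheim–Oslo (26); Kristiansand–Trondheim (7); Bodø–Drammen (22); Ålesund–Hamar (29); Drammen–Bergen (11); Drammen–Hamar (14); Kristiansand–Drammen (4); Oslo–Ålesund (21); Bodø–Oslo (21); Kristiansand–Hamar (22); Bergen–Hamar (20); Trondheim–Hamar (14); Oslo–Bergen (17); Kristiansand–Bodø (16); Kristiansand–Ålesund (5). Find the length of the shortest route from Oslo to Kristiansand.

Some routes from Oslo to Kristiansand:
Oslo→Trondheim→Kristiansand: 26 + 7 = 33
Oslo→Ålesund→Kristiansand: 21 + 5 = 26
Oslo→Hamar→Drammen→Kristiansand: 21 + 14 + 4 = 39
Oslo→Bodø→Kristiansand: 21 + 16 = 37
Oslo→Bergen→Drammen→Kristiansand: 17 + 11 + 4 = 32
The minimum is 26.

26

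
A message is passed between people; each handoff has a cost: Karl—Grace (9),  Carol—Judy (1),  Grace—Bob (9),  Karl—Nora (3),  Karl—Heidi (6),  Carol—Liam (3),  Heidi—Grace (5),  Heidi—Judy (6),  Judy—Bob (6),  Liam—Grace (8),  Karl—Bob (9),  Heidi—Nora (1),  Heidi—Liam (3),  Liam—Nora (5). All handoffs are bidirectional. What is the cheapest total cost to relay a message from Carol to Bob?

7

Comparing a few candidate routes:
Carol -> Liam -> Heidi -> Judy -> Bob: 3 + 3 + 6 + 6 = 18
Carol -> Liam -> Grace -> Bob: 3 + 8 + 9 = 20
Carol -> Liam -> Heidi -> Nora -> Karl -> Bob: 3 + 3 + 1 + 3 + 9 = 19
Carol -> Liam -> Heidi -> Grace -> Bob: 3 + 3 + 5 + 9 = 20
Carol -> Judy -> Bob: 1 + 6 = 7
Best route has total 7.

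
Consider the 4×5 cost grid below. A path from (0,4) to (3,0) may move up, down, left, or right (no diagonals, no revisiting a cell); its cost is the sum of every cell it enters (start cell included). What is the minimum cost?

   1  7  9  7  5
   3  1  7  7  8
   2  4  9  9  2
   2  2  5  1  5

One optimal route is r0c4 → r1c4 → r2c4 → r3c4 → r3c3 → r3c2 → r3c1 → r3c0.
Its cost is 5 + 8 + 2 + 5 + 1 + 5 + 2 + 2 = 30.

30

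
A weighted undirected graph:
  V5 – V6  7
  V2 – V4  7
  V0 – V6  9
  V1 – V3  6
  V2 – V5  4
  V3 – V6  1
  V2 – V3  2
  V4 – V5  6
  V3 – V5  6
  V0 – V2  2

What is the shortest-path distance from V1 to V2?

8

Checking several routes:
V1 → V3 → V5 → V2: 6 + 6 + 4 = 16
V1 → V3 → V6 → V5 → V2: 6 + 1 + 7 + 4 = 18
V1 → V3 → V2: 6 + 2 = 8
The minimum is 8.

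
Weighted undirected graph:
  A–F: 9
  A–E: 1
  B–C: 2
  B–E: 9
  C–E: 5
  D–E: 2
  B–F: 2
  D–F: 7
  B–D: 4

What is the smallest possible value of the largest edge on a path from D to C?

4

Checking several routes:
D-B-C: max(4, 2) = 4
D-B-E-C: max(4, 9, 5) = 9
D-B-F-A-E-C: max(4, 2, 9, 1, 5) = 9
D-F-B-C: max(7, 2, 2) = 7
D-E-C: max(2, 5) = 5
The minimum achievable maximum is 4.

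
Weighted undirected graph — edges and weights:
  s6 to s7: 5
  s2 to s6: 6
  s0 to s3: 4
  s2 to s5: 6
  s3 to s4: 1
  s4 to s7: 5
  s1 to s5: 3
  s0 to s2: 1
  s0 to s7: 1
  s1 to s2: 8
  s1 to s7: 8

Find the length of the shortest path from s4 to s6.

Comparing a few candidate routes:
s4 - s7 - s6: 5 + 5 = 10
s4 - s3 - s0 - s2 - s1 - s7 - s6: 1 + 4 + 1 + 8 + 8 + 5 = 27
s4 - s3 - s0 - s2 - s6: 1 + 4 + 1 + 6 = 12
s4 - s7 - s0 - s2 - s6: 5 + 1 + 1 + 6 = 13
s4 - s3 - s0 - s7 - s6: 1 + 4 + 1 + 5 = 11
s4 - s7 - s1 - s2 - s6: 5 + 8 + 8 + 6 = 27
Shortest: 10.

10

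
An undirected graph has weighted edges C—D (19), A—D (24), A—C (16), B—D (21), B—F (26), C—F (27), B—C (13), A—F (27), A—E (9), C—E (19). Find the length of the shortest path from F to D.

A few of the F→D routes:
F-B-D: 26 + 21 = 47
F-C-B-D: 27 + 13 + 21 = 61
F-C-D: 27 + 19 = 46
F-A-D: 27 + 24 = 51
F-B-C-D: 26 + 13 + 19 = 58
Shortest: 46.

46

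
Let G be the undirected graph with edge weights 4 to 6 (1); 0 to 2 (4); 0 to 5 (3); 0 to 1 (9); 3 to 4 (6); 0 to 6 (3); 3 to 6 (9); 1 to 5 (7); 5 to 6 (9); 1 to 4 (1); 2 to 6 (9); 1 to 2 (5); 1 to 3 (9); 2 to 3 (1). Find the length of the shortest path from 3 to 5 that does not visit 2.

Checking several routes:
3→4→1→5: 6 + 1 + 7 = 14
3→4→6→5: 6 + 1 + 9 = 16
3→4→6→0→5: 6 + 1 + 3 + 3 = 13
3→6→0→5: 9 + 3 + 3 = 15
Shortest: 13.

13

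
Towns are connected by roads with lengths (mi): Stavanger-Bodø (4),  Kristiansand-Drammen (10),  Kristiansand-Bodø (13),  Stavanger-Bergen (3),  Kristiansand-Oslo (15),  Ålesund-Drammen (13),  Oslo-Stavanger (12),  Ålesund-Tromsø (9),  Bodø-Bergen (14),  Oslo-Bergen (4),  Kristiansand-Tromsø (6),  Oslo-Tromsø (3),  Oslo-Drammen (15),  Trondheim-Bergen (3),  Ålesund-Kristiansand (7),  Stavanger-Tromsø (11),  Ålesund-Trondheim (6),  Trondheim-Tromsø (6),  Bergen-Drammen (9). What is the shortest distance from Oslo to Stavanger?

Checking several routes:
Oslo -> Tromsø -> Ålesund -> Trondheim -> Bergen -> Stavanger: 3 + 9 + 6 + 3 + 3 = 24
Oslo -> Tromsø -> Trondheim -> Bergen -> Stavanger: 3 + 6 + 3 + 3 = 15
Oslo -> Bergen -> Stavanger: 4 + 3 = 7
Oslo -> Stavanger: 12
Oslo -> Tromsø -> Stavanger: 3 + 11 = 14
Oslo -> Bergen -> Bodø -> Stavanger: 4 + 14 + 4 = 22
Best route has total 7 mi.

7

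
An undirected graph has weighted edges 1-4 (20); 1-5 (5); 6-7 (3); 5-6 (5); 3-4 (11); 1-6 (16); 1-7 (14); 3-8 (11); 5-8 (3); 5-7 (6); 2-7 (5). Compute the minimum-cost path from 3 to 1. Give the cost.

19

Checking several routes:
3 -> 8 -> 5 -> 7 -> 1: 11 + 3 + 6 + 14 = 34
3 -> 4 -> 1: 11 + 20 = 31
3 -> 8 -> 5 -> 1: 11 + 3 + 5 = 19
Best route has total 19.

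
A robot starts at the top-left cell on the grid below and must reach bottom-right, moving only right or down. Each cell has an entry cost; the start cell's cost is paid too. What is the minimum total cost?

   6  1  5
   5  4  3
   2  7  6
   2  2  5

22

Take (0,0)→(1,0)→(2,0)→(3,0)→(3,1)→(3,2) for a total of 6 + 5 + 2 + 2 + 2 + 5 = 22.
For comparison, the top-then-right route costs 26.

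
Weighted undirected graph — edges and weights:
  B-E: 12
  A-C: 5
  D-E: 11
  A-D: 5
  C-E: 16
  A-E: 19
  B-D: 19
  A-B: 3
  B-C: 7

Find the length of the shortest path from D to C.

Comparing a few candidate routes:
D -> A -> C: 5 + 5 = 10
D -> A -> B -> C: 5 + 3 + 7 = 15
D -> B -> C: 19 + 7 = 26
Best route has total 10.

10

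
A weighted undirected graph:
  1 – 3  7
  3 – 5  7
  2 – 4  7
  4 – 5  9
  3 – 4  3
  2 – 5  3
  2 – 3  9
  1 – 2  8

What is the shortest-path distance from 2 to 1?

8

Candidate routes:
2-5-3-1: 3 + 7 + 7 = 17
2-3-1: 9 + 7 = 16
2-5-4-3-1: 3 + 9 + 3 + 7 = 22
2-4-3-1: 7 + 3 + 7 = 17
2-1: 8
2-4-5-3-1: 7 + 9 + 7 + 7 = 30
Best route has total 8.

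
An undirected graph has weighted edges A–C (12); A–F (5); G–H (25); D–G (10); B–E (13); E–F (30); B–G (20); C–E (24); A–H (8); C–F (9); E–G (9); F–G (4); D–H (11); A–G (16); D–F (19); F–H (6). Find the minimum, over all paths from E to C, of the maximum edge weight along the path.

Some routes from E to C:
E → G → D → H → A → F → C: max(9, 10, 11, 8, 5, 9) = 11
E → G → D → H → A → C: max(9, 10, 11, 8, 12) = 12
E → G → F → C: max(9, 4, 9) = 9
E → G → D → H → F → C: max(9, 10, 11, 6, 9) = 11
Smallest bottleneck: 9.

9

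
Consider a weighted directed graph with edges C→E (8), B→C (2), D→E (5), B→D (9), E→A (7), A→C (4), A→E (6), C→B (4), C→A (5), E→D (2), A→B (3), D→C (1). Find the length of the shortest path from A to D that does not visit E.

Routes from A to D avoiding E:
A - C - B - D: 4 + 4 + 9 = 17
A - B - D: 3 + 9 = 12
The minimum is 12.

12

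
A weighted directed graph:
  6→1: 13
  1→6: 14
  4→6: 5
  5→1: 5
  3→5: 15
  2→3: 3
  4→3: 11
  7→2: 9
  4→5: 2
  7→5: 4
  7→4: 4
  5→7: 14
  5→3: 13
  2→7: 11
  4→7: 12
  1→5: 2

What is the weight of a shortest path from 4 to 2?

21

Candidate routes:
4→3→5→7→2: 11 + 15 + 14 + 9 = 49
4→7→2: 12 + 9 = 21
4→6→1→5→7→2: 5 + 13 + 2 + 14 + 9 = 43
4→5→7→2: 2 + 14 + 9 = 25
Shortest: 21.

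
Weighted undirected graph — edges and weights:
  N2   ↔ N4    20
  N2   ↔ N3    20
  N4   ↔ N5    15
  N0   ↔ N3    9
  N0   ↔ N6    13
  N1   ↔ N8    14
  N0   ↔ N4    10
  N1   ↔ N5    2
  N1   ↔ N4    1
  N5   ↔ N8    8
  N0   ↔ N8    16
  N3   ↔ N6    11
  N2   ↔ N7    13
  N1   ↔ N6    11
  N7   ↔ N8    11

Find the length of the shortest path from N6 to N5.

Some routes from N6 to N5:
N6 → N1 → N4 → N5: 11 + 1 + 15 = 27
N6 → N1 → N5: 11 + 2 = 13
N6 → N0 → N4 → N1 → N5: 13 + 10 + 1 + 2 = 26
The minimum is 13.

13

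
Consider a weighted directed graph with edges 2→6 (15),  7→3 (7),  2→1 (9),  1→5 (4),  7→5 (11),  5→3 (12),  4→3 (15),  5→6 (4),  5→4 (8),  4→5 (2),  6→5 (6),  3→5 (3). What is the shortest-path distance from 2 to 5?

Paths from 2 to 5:
2→1→5: 9 + 4 = 13
2→6→5: 15 + 6 = 21
Shortest: 13.

13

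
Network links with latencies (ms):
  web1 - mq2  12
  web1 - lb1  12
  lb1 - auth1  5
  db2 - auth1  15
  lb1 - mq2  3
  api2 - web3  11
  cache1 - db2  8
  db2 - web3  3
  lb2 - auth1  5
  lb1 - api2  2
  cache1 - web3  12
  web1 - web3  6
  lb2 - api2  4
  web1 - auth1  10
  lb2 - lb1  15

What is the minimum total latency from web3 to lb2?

15

Some routes from web3 to lb2:
web3 - web1 - auth1 - lb2: 6 + 10 + 5 = 21
web3 - db2 - auth1 - lb2: 3 + 15 + 5 = 23
web3 - api2 - lb2: 11 + 4 = 15
web3 - api2 - lb1 - auth1 - lb2: 11 + 2 + 5 + 5 = 23
The minimum is 15 ms.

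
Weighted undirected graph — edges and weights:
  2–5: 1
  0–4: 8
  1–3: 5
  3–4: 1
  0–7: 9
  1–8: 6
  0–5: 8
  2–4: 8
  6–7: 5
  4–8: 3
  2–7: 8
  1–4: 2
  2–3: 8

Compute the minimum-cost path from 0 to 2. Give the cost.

A few of the 0→2 routes:
0→4→2: 8 + 8 = 16
0→5→2: 8 + 1 = 9
0→4→3→2: 8 + 1 + 8 = 17
0→4→1→3→2: 8 + 2 + 5 + 8 = 23
0→7→2: 9 + 8 = 17
Shortest: 9.

9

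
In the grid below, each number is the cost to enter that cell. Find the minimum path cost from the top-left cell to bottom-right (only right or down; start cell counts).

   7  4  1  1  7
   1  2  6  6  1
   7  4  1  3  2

20

Cheapest: [0,0] → [1,0] → [1,1] → [2,1] → [2,2] → [2,3] → [2,4]
  7 + 1 + 2 + 4 + 1 + 3 + 2 = 20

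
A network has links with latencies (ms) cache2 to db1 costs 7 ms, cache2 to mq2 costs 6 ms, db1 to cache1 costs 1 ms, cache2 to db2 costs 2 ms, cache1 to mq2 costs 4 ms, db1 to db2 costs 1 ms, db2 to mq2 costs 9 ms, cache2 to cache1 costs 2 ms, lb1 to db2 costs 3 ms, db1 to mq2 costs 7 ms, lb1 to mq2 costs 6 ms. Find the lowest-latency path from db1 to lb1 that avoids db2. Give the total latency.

11

Paths from db1 to lb1 avoiding db2:
db1→cache2→mq2→lb1: 7 + 6 + 6 = 19
db1→mq2→lb1: 7 + 6 = 13
db1→cache2→cache1→mq2→lb1: 7 + 2 + 4 + 6 = 19
db1→cache1→mq2→lb1: 1 + 4 + 6 = 11
db1→cache1→cache2→mq2→lb1: 1 + 2 + 6 + 6 = 15
Shortest: 11 ms.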